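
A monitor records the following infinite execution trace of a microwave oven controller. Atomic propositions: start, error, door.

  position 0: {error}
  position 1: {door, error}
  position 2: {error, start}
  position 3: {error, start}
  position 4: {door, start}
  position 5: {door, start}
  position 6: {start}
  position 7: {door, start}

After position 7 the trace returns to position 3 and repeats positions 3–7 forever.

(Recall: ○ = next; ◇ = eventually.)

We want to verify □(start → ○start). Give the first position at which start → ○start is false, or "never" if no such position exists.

start → ○start holds at every position 0..7, and those are all the positions the trace ever visits, so the invariant □(start → ○start) is never violated.

never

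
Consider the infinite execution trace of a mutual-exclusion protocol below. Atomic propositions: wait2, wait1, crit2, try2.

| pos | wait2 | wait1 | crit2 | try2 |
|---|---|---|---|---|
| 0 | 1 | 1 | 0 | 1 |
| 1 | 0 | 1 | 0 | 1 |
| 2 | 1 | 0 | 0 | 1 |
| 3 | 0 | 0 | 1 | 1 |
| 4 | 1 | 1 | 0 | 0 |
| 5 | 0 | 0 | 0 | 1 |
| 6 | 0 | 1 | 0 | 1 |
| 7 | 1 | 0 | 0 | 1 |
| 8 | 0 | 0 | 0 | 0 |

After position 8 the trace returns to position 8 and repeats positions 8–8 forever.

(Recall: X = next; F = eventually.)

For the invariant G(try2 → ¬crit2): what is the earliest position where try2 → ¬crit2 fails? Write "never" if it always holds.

Check try2 → ¬crit2 at each position in order: 0 ✓, 1 ✓, 2 ✓.
At position 3 the labels are {crit2, try2}, so try2 → ¬crit2 is false there. This is the first violation.

3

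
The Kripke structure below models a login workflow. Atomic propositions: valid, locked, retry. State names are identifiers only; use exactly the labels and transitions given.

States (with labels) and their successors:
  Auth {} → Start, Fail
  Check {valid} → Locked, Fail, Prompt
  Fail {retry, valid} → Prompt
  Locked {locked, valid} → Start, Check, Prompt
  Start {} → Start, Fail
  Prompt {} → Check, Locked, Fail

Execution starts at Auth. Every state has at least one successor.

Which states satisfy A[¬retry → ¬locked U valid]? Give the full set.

{Check, Fail, Locked, Prompt}

States satisfying ¬retry → ¬locked: {Auth, Check, Fail, Start, Prompt}.
States satisfying valid: {Check, Fail, Locked}.
States satisfying A[¬retry → ¬locked U valid]: {Check, Fail, Locked, Prompt}.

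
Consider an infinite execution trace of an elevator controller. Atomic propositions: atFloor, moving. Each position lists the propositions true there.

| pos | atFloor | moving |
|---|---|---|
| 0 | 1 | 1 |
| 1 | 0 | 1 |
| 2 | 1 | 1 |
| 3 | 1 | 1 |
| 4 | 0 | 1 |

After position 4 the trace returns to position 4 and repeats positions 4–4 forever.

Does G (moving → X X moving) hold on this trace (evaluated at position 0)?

Satisfied

moving → X X moving holds at every position 0..4, and those are all positions ever visited, so G (moving → X X moving) holds.
Positions where moving holds: 0, 1, 2, 3, 4.
Check X X moving at each: 0→ok, 1→ok, 2→ok, 3→ok, 4→ok.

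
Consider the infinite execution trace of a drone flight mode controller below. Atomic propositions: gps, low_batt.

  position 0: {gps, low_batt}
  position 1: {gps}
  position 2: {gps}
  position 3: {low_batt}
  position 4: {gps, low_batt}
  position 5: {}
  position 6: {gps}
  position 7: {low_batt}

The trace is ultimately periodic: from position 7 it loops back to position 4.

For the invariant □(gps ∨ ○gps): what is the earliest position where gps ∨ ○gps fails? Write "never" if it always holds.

never

gps ∨ ○gps holds at every position 0..7, and those are all the positions the trace ever visits, so the invariant □(gps ∨ ○gps) is never violated.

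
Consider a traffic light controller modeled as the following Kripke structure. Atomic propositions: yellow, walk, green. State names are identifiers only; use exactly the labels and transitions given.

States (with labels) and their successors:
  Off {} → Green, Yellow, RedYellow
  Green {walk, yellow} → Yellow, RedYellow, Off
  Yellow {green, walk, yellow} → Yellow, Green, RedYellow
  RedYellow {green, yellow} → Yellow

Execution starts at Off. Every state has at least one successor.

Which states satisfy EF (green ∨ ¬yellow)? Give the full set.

States satisfying green ∨ ¬yellow: {Off, Yellow, RedYellow}.
States satisfying EF (green ∨ ¬yellow): {Off, Green, Yellow, RedYellow}.

{Off, Green, Yellow, RedYellow}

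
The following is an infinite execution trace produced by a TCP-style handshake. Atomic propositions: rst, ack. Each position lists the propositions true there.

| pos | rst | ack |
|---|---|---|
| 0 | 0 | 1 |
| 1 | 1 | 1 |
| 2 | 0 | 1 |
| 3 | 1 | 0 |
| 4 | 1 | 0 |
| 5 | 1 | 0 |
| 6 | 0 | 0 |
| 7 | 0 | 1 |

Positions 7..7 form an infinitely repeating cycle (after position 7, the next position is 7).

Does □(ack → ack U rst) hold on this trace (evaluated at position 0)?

Violated

ack → ack U rst must hold at every position from 0 onward. It fails at position 7, so □(ack → ack U rst) is false.
Positions where ack holds: 0, 1, 2, 7.
Check ack U rst at each: 0→ok, 1→ok, 2→ok, 7→fails.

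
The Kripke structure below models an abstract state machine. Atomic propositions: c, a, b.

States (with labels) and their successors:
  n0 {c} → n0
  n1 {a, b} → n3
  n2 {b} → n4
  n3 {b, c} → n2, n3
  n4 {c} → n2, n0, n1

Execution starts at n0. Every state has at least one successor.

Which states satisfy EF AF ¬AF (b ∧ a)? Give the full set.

States satisfying AF ¬AF (b ∧ a): {n0, n1, n2, n3, n4}.
States satisfying EF AF ¬AF (b ∧ a): {n0, n1, n2, n3, n4}.

{n0, n1, n2, n3, n4}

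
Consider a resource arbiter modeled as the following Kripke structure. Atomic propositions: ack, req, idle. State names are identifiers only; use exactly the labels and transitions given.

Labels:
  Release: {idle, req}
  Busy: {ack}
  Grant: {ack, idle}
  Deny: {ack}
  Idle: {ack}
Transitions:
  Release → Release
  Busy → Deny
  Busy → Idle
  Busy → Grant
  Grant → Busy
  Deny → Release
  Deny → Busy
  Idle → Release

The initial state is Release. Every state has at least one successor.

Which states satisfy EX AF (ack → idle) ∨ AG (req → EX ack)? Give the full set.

States satisfying AF (ack → idle): {Release, Grant, Idle}.
States satisfying EX AF (ack → idle): {Release, Busy, Deny, Idle}.
States satisfying req → EX ack: {Busy, Grant, Deny, Idle}.
States satisfying AG (req → EX ack): ∅.
States satisfying EX AF (ack → idle) ∨ AG (req → EX ack): {Release, Busy, Deny, Idle}.

{Release, Busy, Deny, Idle}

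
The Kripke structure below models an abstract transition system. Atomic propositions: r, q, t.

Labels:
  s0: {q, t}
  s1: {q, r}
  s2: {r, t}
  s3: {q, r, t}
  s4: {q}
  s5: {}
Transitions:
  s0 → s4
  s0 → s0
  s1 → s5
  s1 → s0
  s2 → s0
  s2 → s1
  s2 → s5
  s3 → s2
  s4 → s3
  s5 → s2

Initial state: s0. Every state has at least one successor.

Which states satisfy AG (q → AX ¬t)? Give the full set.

none

States satisfying q → AX ¬t: {s2, s5}.
States satisfying AG (q → AX ¬t): ∅.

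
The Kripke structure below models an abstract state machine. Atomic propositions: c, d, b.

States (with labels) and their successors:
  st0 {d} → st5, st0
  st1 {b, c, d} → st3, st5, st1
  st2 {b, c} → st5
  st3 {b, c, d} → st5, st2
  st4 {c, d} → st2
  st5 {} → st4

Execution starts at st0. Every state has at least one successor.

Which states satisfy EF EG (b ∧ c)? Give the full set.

{st1}

States satisfying EG (b ∧ c): {st1}.
States satisfying EF EG (b ∧ c): {st1}.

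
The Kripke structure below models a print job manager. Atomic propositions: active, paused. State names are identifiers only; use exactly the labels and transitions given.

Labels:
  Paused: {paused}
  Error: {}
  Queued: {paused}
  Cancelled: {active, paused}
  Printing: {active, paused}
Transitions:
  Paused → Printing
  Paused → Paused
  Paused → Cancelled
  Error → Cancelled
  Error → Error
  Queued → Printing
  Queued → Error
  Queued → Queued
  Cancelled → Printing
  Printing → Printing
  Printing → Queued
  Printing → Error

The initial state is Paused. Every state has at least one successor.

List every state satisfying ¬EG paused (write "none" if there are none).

States satisfying paused: {Paused, Queued, Cancelled, Printing}.
States satisfying EG paused: {Paused, Queued, Cancelled, Printing}.
States satisfying ¬EG paused: {Error}.

{Error}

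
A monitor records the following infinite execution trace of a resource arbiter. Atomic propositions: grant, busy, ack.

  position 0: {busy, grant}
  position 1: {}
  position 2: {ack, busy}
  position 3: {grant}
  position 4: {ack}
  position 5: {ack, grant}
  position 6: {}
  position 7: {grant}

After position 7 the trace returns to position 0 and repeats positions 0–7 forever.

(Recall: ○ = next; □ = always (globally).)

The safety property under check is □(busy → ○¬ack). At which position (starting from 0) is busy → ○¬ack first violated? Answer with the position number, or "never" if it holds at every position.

never

busy → ○¬ack holds at every position 0..7, and those are all the positions the trace ever visits, so the invariant □(busy → ○¬ack) is never violated.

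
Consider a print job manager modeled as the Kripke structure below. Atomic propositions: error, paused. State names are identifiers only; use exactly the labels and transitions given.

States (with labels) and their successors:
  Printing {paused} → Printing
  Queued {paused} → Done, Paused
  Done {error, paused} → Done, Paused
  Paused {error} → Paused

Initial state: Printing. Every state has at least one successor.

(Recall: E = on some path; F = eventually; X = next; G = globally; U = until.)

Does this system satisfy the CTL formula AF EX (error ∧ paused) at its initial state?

No

States satisfying EX (error ∧ paused): {Queued, Done}.
States satisfying AF EX (error ∧ paused): {Queued, Done}.
There is a path from Printing along which EX (error ∧ paused) never holds.
Printing ∉ Sat(AF EX (error ∧ paused)).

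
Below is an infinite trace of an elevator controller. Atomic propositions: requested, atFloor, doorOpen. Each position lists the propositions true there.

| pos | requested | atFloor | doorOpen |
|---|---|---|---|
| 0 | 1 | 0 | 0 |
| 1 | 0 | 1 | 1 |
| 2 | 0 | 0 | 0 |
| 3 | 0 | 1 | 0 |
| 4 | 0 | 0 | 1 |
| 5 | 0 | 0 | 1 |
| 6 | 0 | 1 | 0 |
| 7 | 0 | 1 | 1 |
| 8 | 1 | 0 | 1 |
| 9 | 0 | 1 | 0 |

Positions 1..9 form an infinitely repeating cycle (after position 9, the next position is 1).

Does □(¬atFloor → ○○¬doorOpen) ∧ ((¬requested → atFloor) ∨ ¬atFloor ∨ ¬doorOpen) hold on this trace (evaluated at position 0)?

¬atFloor → ○○¬doorOpen must hold at every position from 0 onward. It fails at position 2, so □(¬atFloor → ○○¬doorOpen) is false.
Positions where ¬atFloor holds: 0, 2, 4, 5, 8.
Check ○○¬doorOpen at each: 0→ok, 2→fails, 4→ok, 5→fails, 8→fails.
At position 0: □(¬atFloor → ○○¬doorOpen) is false; (¬requested → atFloor) ∨ ¬atFloor ∨ ¬doorOpen is true; so □(¬atFloor → ○○¬doorOpen) ∧ ((¬requested → atFloor) ∨ ¬atFloor ∨ ¬doorOpen) is false.

Violated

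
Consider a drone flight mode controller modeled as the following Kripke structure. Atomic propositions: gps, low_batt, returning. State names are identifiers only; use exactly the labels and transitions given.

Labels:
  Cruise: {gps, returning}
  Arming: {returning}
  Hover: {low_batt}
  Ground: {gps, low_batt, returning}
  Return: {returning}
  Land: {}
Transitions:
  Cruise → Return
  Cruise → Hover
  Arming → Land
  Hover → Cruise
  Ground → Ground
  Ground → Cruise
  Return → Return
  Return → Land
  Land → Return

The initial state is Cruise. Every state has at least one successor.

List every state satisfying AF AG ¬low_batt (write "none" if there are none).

States satisfying AG ¬low_batt: {Arming, Return, Land}.
States satisfying AF AG ¬low_batt: {Arming, Return, Land}.

{Arming, Return, Land}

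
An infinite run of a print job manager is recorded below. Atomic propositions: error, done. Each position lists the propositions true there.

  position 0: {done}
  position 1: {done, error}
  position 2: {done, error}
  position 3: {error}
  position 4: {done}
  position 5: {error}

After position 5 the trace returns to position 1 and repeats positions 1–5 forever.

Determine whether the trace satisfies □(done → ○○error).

done → ○○error must hold at every position from 0 onward. It fails at position 2, so □(done → ○○error) is false.
Positions where done holds: 0, 1, 2, 4.
Check ○○error at each: 0→ok, 1→ok, 2→fails, 4→ok.

No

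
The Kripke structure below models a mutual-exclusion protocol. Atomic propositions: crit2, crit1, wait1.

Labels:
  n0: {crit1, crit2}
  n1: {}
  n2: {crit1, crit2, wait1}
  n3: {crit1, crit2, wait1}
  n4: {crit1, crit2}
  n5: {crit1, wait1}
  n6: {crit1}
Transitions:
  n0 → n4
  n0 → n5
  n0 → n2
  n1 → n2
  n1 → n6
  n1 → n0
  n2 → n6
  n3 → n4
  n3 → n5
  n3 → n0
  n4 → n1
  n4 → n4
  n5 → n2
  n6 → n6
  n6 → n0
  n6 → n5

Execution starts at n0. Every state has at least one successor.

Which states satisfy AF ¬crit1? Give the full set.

{n1}

States satisfying ¬crit1: {n1}.
States satisfying AF ¬crit1: {n1}.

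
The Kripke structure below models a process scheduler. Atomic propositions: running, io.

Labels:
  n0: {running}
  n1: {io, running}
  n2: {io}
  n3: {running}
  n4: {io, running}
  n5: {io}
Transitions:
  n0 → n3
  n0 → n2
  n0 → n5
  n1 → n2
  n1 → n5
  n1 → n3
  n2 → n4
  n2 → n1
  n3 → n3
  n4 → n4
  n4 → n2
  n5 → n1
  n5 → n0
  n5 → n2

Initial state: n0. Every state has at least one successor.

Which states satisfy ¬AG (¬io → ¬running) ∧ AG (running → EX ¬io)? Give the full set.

{n3}

States satisfying ¬io → ¬running: {n1, n2, n4, n5}.
States satisfying AG (¬io → ¬running): ∅.
States satisfying ¬AG (¬io → ¬running): {n0, n1, n2, n3, n4, n5}.
States satisfying running → EX ¬io: {n0, n1, n2, n3, n5}.
States satisfying AG (running → EX ¬io): {n3}.
States satisfying ¬AG (¬io → ¬running) ∧ AG (running → EX ¬io): {n3}.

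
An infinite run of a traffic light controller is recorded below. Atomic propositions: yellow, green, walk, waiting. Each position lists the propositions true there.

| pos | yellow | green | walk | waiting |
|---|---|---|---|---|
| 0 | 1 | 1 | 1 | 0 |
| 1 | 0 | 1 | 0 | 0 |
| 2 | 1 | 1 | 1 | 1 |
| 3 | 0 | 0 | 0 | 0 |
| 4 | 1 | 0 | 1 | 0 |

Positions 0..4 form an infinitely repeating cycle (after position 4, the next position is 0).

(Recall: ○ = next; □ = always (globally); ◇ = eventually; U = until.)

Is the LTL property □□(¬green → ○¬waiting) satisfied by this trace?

□(¬green → ○¬waiting) holds at every position 0..4, and those are all positions ever visited, so □□(¬green → ○¬waiting) holds.

Satisfied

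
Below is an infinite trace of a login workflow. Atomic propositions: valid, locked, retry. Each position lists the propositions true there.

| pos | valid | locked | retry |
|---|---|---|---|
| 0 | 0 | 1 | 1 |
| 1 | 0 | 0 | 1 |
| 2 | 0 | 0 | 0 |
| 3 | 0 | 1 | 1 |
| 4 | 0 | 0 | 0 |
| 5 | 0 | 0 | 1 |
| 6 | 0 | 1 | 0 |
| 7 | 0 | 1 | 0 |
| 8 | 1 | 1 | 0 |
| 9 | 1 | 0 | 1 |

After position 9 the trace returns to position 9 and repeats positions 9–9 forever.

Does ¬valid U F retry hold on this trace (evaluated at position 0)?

Walking from position 0: F retry first holds at position 0, and ¬valid holds at every earlier position along the way, so ¬valid U F retry holds.

Yes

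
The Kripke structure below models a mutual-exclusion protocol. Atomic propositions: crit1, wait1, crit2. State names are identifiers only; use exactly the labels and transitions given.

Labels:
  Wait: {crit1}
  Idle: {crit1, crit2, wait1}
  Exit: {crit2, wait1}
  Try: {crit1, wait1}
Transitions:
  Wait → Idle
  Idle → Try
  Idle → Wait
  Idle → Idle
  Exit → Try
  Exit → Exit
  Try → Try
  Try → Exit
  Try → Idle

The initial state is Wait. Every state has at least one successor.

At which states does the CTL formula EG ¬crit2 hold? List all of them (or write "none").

{Try}

States satisfying ¬crit2: {Wait, Try}.
States satisfying EG ¬crit2: {Try}.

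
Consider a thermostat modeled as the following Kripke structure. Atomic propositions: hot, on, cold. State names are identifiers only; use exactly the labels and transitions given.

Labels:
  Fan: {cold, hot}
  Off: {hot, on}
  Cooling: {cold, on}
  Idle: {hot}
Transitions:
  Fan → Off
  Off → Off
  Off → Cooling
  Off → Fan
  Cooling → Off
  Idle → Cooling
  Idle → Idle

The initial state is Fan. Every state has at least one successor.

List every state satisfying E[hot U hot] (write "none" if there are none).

{Fan, Off, Idle}

States satisfying hot: {Fan, Off, Idle}.
States satisfying E[hot U hot]: {Fan, Off, Idle}.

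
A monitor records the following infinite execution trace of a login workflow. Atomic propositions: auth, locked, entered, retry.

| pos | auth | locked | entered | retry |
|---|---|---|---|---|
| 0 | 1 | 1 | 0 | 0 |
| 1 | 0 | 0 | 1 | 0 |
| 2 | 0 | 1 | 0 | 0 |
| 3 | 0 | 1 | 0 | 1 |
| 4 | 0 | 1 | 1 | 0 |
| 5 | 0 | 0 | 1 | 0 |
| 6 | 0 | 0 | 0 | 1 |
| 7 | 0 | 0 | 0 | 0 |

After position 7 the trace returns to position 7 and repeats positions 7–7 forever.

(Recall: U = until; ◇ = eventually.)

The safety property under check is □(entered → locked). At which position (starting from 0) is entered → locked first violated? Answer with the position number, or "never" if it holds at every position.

1

Check entered → locked at each position in order: 0 ✓.
At position 1 the labels are {entered}, so entered → locked is false there. This is the first violation.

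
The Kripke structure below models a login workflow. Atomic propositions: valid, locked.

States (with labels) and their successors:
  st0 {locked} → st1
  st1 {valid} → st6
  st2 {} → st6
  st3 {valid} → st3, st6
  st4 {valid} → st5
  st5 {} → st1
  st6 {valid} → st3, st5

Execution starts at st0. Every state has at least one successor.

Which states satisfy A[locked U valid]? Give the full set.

States satisfying locked: {st0}.
States satisfying valid: {st1, st3, st4, st6}.
States satisfying A[locked U valid]: {st0, st1, st3, st4, st6}.

{st0, st1, st3, st4, st6}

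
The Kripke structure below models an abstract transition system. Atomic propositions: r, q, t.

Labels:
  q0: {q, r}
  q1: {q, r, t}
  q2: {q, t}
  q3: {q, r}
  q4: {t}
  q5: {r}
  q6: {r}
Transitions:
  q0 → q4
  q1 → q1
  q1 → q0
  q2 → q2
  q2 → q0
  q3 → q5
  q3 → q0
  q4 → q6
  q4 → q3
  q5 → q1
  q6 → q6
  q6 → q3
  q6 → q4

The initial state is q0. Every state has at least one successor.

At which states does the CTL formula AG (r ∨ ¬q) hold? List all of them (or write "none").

{q0, q1, q3, q4, q5, q6}

States satisfying r ∨ ¬q: {q0, q1, q3, q4, q5, q6}.
States satisfying AG (r ∨ ¬q): {q0, q1, q3, q4, q5, q6}.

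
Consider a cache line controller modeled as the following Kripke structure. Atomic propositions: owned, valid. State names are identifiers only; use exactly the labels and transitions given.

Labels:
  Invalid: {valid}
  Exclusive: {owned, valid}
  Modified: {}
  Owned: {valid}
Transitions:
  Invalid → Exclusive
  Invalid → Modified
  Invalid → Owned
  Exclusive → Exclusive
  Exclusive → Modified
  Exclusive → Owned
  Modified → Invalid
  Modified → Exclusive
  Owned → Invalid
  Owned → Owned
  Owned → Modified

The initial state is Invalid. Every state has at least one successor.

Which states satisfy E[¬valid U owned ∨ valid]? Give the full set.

{Invalid, Exclusive, Modified, Owned}

States satisfying ¬valid: {Modified}.
States satisfying owned ∨ valid: {Invalid, Exclusive, Owned}.
States satisfying E[¬valid U owned ∨ valid]: {Invalid, Exclusive, Modified, Owned}.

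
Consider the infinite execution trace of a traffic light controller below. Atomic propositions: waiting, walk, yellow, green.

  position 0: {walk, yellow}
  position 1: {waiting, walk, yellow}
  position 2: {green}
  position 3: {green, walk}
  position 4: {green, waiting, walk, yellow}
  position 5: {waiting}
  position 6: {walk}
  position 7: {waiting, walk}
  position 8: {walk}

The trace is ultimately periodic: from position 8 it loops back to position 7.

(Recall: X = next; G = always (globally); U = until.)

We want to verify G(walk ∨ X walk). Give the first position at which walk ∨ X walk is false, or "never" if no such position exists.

never

walk ∨ X walk holds at every position 0..8, and those are all the positions the trace ever visits, so the invariant G(walk ∨ X walk) is never violated.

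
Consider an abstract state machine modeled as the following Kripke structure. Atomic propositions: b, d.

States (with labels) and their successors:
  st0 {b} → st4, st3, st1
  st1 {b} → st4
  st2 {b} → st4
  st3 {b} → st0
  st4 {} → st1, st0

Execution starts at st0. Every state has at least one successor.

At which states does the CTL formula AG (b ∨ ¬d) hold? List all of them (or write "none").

{st0, st1, st2, st3, st4}

States satisfying b ∨ ¬d: {st0, st1, st2, st3, st4}.
States satisfying AG (b ∨ ¬d): {st0, st1, st2, st3, st4}.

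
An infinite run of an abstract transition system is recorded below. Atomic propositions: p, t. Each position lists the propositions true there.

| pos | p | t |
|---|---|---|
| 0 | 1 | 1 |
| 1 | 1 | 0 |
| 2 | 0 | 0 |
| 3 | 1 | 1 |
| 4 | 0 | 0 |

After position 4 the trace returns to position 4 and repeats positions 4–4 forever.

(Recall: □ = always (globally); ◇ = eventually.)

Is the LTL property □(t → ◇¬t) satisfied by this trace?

t → ◇¬t holds at every position 0..4, and those are all positions ever visited, so □(t → ◇¬t) holds.
Positions where t holds: 0, 3.
Check ◇¬t at each: 0→ok, 3→ok.

Satisfied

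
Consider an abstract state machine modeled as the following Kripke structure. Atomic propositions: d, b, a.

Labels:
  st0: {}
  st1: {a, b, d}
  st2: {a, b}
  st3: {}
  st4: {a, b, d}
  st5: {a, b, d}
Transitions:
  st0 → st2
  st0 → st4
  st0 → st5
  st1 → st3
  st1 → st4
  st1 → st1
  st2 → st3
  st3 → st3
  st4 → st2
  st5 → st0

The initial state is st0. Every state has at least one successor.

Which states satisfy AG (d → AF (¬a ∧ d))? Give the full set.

{st2, st3}

States satisfying d → AF (¬a ∧ d): {st0, st2, st3}.
States satisfying AG (d → AF (¬a ∧ d)): {st2, st3}.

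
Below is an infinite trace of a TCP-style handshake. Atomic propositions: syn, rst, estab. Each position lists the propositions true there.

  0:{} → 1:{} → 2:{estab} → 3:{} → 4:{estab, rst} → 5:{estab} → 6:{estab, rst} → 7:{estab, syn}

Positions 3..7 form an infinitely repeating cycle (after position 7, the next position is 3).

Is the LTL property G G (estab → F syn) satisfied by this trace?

Yes

G (estab → F syn) holds at every position 0..7, and those are all positions ever visited, so G G (estab → F syn) holds.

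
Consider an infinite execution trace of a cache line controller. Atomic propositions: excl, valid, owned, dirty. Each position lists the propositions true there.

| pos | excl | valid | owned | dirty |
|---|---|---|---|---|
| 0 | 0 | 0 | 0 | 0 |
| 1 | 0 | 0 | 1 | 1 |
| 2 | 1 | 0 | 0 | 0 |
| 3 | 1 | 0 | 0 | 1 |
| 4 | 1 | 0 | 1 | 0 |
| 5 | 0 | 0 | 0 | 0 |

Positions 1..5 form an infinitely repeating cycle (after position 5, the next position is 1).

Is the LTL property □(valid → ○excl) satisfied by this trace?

valid → ○excl holds at every position 0..5, and those are all positions ever visited, so □(valid → ○excl) holds.

Yes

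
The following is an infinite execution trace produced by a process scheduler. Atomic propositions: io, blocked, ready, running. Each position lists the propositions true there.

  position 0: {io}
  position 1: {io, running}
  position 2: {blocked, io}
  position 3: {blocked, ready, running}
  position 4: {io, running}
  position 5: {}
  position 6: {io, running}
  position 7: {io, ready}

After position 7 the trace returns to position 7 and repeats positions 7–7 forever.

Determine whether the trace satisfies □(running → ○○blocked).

Does not hold

running → ○○blocked must hold at every position from 0 onward. It fails at position 3, so □(running → ○○blocked) is false.
Positions where running holds: 1, 3, 4, 6.
Check ○○blocked at each: 1→ok, 3→fails, 4→fails, 6→fails.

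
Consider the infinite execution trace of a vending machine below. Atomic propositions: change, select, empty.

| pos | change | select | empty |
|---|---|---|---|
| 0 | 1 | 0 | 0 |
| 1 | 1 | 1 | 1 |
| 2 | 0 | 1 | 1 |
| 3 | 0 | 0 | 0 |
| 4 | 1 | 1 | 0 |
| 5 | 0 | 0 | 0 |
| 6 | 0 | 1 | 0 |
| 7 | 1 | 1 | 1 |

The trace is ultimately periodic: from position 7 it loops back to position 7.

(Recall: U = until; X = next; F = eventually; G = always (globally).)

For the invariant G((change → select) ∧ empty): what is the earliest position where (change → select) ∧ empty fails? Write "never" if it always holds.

At position 0 the labels are {change}, so (change → select) ∧ empty is false there. This is the first violation.

0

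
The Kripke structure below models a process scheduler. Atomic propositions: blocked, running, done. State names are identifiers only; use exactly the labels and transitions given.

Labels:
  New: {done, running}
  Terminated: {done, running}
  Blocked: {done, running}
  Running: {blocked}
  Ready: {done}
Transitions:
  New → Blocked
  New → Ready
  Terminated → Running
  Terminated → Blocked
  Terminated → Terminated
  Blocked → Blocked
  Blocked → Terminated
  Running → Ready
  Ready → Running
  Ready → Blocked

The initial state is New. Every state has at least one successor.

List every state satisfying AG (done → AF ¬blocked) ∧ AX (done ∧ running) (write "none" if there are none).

States satisfying done → AF ¬blocked: {New, Terminated, Blocked, Running, Ready}.
States satisfying AG (done → AF ¬blocked): {New, Terminated, Blocked, Running, Ready}.
States satisfying done ∧ running: {New, Terminated, Blocked}.
States satisfying AX (done ∧ running): {Blocked}.
States satisfying AG (done → AF ¬blocked) ∧ AX (done ∧ running): {Blocked}.

{Blocked}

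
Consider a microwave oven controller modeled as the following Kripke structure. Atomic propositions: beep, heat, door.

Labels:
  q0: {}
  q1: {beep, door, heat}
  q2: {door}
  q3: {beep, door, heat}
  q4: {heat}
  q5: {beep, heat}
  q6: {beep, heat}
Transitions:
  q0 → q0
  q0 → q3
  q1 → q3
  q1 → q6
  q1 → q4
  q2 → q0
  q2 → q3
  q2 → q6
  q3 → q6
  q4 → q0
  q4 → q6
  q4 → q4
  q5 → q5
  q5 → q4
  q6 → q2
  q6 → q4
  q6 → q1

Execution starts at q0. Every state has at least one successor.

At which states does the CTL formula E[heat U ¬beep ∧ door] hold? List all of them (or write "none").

States satisfying heat: {q1, q3, q4, q5, q6}.
States satisfying ¬beep ∧ door: {q2}.
States satisfying E[heat U ¬beep ∧ door]: {q1, q2, q3, q4, q5, q6}.

{q1, q2, q3, q4, q5, q6}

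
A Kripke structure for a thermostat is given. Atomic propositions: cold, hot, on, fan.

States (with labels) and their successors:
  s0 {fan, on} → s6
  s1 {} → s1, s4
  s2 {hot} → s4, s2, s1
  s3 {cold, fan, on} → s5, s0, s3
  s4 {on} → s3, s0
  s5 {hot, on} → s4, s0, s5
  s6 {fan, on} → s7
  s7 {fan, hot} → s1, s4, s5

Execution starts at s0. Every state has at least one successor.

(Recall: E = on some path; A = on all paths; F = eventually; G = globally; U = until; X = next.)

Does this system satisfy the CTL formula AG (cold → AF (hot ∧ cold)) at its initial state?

Violated

States satisfying cold → AF (hot ∧ cold): {s0, s1, s2, s4, s5, s6, s7}.
States satisfying AG (cold → AF (hot ∧ cold)): ∅.
s3 is reachable from s0 and violates cold → AF (hot ∧ cold), so AG fails at s0.
s0 ∉ Sat(AG (cold → AF (hot ∧ cold))).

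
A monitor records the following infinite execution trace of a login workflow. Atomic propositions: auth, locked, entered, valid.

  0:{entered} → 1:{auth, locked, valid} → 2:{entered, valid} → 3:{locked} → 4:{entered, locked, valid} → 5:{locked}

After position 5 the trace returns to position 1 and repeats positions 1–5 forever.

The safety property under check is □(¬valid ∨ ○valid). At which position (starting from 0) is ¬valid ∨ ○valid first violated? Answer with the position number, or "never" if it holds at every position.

Check ¬valid ∨ ○valid at each position in order: 0 ✓, 1 ✓.
At position 2 the labels are {entered, valid} and the next position 3 has {locked}, so ¬valid ∨ ○valid is false there. This is the first violation.

2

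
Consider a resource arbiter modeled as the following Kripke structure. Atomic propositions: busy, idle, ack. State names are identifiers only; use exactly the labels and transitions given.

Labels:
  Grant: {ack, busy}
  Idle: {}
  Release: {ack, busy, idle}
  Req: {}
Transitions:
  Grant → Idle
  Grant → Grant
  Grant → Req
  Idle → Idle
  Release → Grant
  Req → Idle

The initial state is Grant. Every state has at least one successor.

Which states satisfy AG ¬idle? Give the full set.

{Grant, Idle, Req}

States satisfying ¬idle: {Grant, Idle, Req}.
States satisfying AG ¬idle: {Grant, Idle, Req}.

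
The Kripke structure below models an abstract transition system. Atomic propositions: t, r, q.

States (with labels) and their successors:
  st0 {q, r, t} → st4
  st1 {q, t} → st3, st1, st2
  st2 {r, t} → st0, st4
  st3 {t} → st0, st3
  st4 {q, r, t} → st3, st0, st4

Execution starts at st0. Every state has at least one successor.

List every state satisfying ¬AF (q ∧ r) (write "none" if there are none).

States satisfying q ∧ r: {st0, st4}.
States satisfying AF (q ∧ r): {st0, st2, st4}.
States satisfying ¬AF (q ∧ r): {st1, st3}.

{st1, st3}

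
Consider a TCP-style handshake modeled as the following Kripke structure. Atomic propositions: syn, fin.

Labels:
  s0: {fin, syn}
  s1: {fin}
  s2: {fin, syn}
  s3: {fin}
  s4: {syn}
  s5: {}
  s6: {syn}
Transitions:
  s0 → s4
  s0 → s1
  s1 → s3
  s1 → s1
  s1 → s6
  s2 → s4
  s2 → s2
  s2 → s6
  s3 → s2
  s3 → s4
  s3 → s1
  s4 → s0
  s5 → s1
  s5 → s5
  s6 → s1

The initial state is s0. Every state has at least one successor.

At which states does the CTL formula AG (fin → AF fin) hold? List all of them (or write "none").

{s0, s1, s2, s3, s4, s5, s6}

States satisfying fin → AF fin: {s0, s1, s2, s3, s4, s5, s6}.
States satisfying AG (fin → AF fin): {s0, s1, s2, s3, s4, s5, s6}.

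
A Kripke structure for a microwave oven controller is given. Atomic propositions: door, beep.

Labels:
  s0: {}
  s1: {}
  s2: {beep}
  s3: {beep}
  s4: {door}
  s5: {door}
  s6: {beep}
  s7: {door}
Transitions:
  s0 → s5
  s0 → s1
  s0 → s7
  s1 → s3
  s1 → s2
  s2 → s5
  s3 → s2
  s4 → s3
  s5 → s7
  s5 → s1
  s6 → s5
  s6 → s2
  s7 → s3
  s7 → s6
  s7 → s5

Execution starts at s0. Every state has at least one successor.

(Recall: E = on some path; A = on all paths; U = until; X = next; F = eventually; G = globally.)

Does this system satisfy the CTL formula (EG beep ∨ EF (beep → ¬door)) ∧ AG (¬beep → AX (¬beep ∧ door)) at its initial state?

States satisfying beep: {s2, s3, s6}.
States satisfying EG beep: ∅.
States satisfying beep → ¬door: {s0, s1, s2, s3, s4, s5, s6, s7}.
States satisfying EF (beep → ¬door): {s0, s1, s2, s3, s4, s5, s6, s7}.
States satisfying EG beep ∨ EF (beep → ¬door): {s0, s1, s2, s3, s4, s5, s6, s7}.
States satisfying ¬beep → AX (¬beep ∧ door): {s2, s3, s6}.
States satisfying AG (¬beep → AX (¬beep ∧ door)): ∅.
States satisfying (EG beep ∨ EF (beep → ¬door)) ∧ AG (¬beep → AX (¬beep ∧ door)): ∅.
s0 ∉ Sat((EG beep ∨ EF (beep → ¬door)) ∧ AG (¬beep → AX (¬beep ∧ door))).

Violated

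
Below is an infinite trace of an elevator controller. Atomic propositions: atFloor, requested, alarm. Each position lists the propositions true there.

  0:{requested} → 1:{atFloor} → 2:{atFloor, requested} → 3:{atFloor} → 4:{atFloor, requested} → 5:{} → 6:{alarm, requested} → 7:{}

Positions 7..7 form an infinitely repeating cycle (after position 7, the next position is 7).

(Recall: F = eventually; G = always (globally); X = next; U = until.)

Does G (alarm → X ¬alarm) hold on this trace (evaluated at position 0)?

Holds

alarm → X ¬alarm holds at every position 0..7, and those are all positions ever visited, so G (alarm → X ¬alarm) holds.
Positions where alarm holds: 6.
Check X ¬alarm at each: 6→ok.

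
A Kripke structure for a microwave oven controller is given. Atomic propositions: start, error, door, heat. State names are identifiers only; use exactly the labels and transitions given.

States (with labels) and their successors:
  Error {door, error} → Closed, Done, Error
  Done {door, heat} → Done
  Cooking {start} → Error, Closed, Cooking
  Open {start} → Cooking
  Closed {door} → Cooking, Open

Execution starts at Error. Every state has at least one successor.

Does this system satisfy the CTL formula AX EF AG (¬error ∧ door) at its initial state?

States satisfying EF AG (¬error ∧ door): {Error, Done, Cooking, Open, Closed}.
States satisfying AX EF AG (¬error ∧ door): {Error, Done, Cooking, Open, Closed}.
Error ∈ Sat(AX EF AG (¬error ∧ door)).

Satisfied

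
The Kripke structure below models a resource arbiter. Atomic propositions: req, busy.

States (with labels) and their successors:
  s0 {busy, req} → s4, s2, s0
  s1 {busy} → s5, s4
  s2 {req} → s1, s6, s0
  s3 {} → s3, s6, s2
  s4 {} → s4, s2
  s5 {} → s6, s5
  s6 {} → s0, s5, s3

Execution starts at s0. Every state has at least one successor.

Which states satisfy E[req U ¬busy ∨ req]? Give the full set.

{s0, s2, s3, s4, s5, s6}

States satisfying req: {s0, s2}.
States satisfying ¬busy ∨ req: {s0, s2, s3, s4, s5, s6}.
States satisfying E[req U ¬busy ∨ req]: {s0, s2, s3, s4, s5, s6}.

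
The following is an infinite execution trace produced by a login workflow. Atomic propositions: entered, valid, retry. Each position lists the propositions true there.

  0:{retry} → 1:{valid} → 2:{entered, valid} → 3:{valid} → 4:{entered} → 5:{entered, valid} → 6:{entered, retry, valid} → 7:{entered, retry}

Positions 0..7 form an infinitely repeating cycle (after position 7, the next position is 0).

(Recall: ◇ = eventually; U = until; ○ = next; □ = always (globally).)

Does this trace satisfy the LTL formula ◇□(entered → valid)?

No

□(entered → valid) is false at every position 0..7, so it never becomes true and ◇□(entered → valid) fails.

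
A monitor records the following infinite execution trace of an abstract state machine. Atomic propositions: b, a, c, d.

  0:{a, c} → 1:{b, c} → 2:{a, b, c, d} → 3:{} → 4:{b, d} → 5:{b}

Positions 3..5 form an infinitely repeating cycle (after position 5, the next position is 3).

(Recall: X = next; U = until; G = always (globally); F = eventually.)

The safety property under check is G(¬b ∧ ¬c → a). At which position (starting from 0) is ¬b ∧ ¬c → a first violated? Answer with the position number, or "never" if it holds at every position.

3

Check ¬b ∧ ¬c → a at each position in order: 0 ✓, 1 ✓, 2 ✓.
At position 3 the labels are {}, so ¬b ∧ ¬c → a is false there. This is the first violation.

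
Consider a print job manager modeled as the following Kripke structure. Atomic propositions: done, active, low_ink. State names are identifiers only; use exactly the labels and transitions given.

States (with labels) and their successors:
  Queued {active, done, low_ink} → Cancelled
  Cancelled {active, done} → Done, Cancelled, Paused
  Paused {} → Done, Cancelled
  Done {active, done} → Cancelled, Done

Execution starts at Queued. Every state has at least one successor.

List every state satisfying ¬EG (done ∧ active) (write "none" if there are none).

States satisfying done ∧ active: {Queued, Cancelled, Done}.
States satisfying EG (done ∧ active): {Queued, Cancelled, Done}.
States satisfying ¬EG (done ∧ active): {Paused}.

{Paused}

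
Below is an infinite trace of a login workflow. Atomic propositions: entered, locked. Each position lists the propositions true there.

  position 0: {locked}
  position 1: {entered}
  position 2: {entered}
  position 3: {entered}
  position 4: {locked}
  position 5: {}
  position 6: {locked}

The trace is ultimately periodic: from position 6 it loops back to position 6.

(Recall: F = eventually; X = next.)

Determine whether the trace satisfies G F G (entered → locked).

Holds

F G (entered → locked) holds at every position 0..6, and those are all positions ever visited, so G F G (entered → locked) holds.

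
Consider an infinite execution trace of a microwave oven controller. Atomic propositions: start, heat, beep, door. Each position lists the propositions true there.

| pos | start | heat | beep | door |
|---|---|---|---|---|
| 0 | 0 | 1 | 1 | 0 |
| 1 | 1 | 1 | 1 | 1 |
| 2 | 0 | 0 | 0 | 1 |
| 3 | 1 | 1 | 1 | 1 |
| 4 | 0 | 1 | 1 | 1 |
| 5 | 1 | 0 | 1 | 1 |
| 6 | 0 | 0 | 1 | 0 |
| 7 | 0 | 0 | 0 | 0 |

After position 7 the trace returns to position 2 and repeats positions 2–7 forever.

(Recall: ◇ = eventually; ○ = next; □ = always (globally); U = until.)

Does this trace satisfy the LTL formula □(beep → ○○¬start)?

beep → ○○¬start must hold at every position from 0 onward. It fails at position 1, so □(beep → ○○¬start) is false.
Positions where beep holds: 0, 1, 3, 4, 5, 6.
Check ○○¬start at each: 0→ok, 1→fails, 3→fails, 4→ok, 5→ok, 6→ok.

No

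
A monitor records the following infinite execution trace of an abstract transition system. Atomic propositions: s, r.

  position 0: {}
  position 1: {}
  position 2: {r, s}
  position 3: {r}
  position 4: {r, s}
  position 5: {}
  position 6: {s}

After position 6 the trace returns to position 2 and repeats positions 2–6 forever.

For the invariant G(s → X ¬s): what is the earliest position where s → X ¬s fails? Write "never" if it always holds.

6

Check s → X ¬s at each position in order: 0 ✓, 1 ✓, 2 ✓, 3 ✓, 4 ✓, 5 ✓.
At position 6 the labels are {s} and the next position 2 has {r, s}, so s → X ¬s is false there. This is the first violation.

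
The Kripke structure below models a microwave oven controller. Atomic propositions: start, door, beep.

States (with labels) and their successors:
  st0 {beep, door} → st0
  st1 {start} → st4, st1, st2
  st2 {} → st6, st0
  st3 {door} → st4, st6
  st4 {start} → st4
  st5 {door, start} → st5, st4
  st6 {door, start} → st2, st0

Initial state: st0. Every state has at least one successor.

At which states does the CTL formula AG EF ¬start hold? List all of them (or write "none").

{st0, st2, st6}

States satisfying EF ¬start: {st0, st1, st2, st3, st6}.
States satisfying AG EF ¬start: {st0, st2, st6}.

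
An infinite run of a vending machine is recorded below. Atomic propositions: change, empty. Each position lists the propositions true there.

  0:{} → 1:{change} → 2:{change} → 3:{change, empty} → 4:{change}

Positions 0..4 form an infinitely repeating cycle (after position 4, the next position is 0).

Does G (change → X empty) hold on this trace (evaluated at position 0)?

Does not hold

change → X empty must hold at every position from 0 onward. It fails at position 1, so G (change → X empty) is false.
Positions where change holds: 1, 2, 3, 4.
Check X empty at each: 1→fails, 2→ok, 3→fails, 4→fails.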